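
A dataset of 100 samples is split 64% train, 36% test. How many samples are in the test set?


Train samples = 100 * 64% = 64
Test samples = 100 - 64
= 36

36


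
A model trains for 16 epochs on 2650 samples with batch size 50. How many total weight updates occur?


Iterations per epoch = 2650 / 50 = 53
Total updates = iterations_per_epoch * epochs
= 53 * 16
= 848

848


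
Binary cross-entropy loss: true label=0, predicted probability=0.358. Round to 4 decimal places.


For y=0: Loss = -log(1-p)
= -log(1 - 0.358)
= -log(0.642)
= -(-0.4432)
= 0.4432

0.4432


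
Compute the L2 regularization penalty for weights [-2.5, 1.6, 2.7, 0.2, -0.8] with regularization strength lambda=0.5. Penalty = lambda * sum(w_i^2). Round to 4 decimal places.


Squaring each weight:
(-2.5)^2 = 6.25
1.6^2 = 2.56
2.7^2 = 7.29
0.2^2 = 0.04
(-0.8)^2 = 0.64
Sum of squares = 16.78
Penalty = 0.5 * 16.78 = 8.3900

8.3900


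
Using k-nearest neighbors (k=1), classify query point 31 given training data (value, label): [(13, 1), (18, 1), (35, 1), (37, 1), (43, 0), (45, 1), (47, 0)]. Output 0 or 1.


Distances from query 31:
Point 35 (class 1): distance = 4
K=1 nearest neighbors: classes = [1]
Votes for class 1: 1 / 1
Majority vote => class 1

1


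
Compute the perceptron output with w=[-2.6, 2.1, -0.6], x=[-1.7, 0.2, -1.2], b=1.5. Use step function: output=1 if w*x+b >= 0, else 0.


z = w . x + b
= -2.6*-1.7 + 2.1*0.2 + -0.6*-1.2 + 1.5
= 4.42 + 0.42 + 0.72 + 1.5
= 5.56 + 1.5
= 7.06
Since z = 7.06 >= 0, output = 1

1


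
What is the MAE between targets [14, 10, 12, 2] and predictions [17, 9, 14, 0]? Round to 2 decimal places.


Absolute errors: [3, 1, 2, 2]
Sum of absolute errors = 8
MAE = 8 / 4 = 2.00

2.00


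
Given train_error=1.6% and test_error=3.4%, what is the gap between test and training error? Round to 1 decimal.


Generalization gap = test_error - train_error
= 3.4 - 1.6
= 1.8%
A small gap suggests good generalization.

1.8


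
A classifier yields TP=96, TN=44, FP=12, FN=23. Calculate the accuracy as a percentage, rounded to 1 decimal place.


Accuracy = (TP + TN) / (TP + TN + FP + FN) * 100
= (96 + 44) / (96 + 44 + 12 + 23)
= 140 / 175
= 0.8
= 80.0%

80.0


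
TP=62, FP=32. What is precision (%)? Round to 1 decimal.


Precision = TP / (TP + FP) * 100
= 62 / (62 + 32)
= 62 / 94
= 0.6596
= 66.0%

66.0


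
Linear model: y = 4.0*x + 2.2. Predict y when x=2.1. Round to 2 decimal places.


y = 4.0 * 2.1 + (2.2)
= 8.4 + (2.2)
= 10.60

10.60


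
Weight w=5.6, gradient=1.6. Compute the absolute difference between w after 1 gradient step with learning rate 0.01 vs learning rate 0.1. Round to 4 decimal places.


With lr=0.01: w_new = 5.6 - 0.01 * 1.6 = 5.584
With lr=0.1: w_new = 5.6 - 0.1 * 1.6 = 5.44
Absolute difference = |5.584 - 5.44|
= 0.1440

0.1440


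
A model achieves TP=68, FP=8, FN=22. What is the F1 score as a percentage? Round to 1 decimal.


Precision = TP / (TP + FP) = 68 / 76 = 0.8947
Recall = TP / (TP + FN) = 68 / 90 = 0.7556
F1 = 2 * P * R / (P + R)
= 2 * 0.8947 * 0.7556 / (0.8947 + 0.7556)
= 1.352 / 1.6503
= 0.8193
As percentage: 81.9%

81.9


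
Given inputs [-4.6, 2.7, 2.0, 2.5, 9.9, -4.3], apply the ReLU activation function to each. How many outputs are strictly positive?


ReLU(x) = max(0, x) for each element:
ReLU(-4.6) = 0
ReLU(2.7) = 2.7
ReLU(2.0) = 2.0
ReLU(2.5) = 2.5
ReLU(9.9) = 9.9
ReLU(-4.3) = 0
Active neurons (>0): 4

4


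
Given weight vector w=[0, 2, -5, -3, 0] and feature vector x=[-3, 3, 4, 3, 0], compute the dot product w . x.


Element-wise products:
0 * -3 = 0
2 * 3 = 6
-5 * 4 = -20
-3 * 3 = -9
0 * 0 = 0
Sum = 0 + 6 + -20 + -9 + 0
= -23

-23


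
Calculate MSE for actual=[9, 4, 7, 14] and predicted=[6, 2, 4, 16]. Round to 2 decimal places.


Differences: [3, 2, 3, -2]
Squared errors: [9, 4, 9, 4]
Sum of squared errors = 26
MSE = 26 / 4 = 6.50

6.50


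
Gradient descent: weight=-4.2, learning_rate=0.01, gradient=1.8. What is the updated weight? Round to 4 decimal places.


w_new = w_old - lr * gradient
= -4.2 - 0.01 * 1.8
= -4.2 - (0.018)
= -4.2180

-4.2180


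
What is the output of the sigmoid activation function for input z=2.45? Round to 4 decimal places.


sigmoid(z) = 1 / (1 + exp(-z))
exp(-(2.45)) = exp(-2.45) = 0.0863
1 + 0.0863 = 1.0863
1 / 1.0863 = 0.9206

0.9206


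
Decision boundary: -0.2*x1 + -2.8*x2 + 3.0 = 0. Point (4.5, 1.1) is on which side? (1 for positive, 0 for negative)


Compute -0.2 * 4.5 + -2.8 * 1.1 + 3.0
= -0.9 + -3.08 + 3.0
= -0.98
Since -0.98 < 0, the point is on the negative side.

0


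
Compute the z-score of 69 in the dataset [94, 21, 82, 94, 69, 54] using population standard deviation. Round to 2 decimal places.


Mean = (94 + 21 + 82 + 94 + 69 + 54) / 6 = 69.0
Variance = sum((x_i - mean)^2) / n = 658.0
Std = sqrt(658.0) = 25.6515
Z = (x - mean) / std
= (69 - 69.0) / 25.6515
= 0.0 / 25.6515
= 0.00

0.00


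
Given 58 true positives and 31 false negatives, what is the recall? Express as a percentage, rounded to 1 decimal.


Recall = TP / (TP + FN) * 100
= 58 / (58 + 31)
= 58 / 89
= 0.6517
= 65.2%

65.2


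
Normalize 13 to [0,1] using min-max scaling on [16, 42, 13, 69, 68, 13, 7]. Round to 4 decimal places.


Min = 7, Max = 69
Range = 69 - 7 = 62
Scaled = (x - min) / (max - min)
= (13 - 7) / 62
= 6 / 62
= 0.0968

0.0968


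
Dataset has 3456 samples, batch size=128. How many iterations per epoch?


Iterations per epoch = dataset_size / batch_size
= 3456 / 128
= 27

27


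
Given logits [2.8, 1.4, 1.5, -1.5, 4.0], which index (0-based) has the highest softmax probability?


Softmax is a monotonic transformation, so it preserves the argmax.
We need to find the index of the maximum logit.
Index 0: 2.8
Index 1: 1.4
Index 2: 1.5
Index 3: -1.5
Index 4: 4.0
Maximum logit = 4.0 at index 4

4


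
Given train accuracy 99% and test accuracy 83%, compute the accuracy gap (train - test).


Gap = train_accuracy - test_accuracy
= 99 - 83
= 16%
This gap suggests the model is overfitting.

16


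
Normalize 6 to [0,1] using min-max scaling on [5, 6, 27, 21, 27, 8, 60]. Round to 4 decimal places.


Min = 5, Max = 60
Range = 60 - 5 = 55
Scaled = (x - min) / (max - min)
= (6 - 5) / 55
= 1 / 55
= 0.0182

0.0182


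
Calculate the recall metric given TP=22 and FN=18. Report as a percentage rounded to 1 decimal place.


Recall = TP / (TP + FN) * 100
= 22 / (22 + 18)
= 22 / 40
= 0.55
= 55.0%

55.0


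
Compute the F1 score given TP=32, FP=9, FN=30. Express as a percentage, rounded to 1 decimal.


Precision = TP / (TP + FP) = 32 / 41 = 0.7805
Recall = TP / (TP + FN) = 32 / 62 = 0.5161
F1 = 2 * P * R / (P + R)
= 2 * 0.7805 * 0.5161 / (0.7805 + 0.5161)
= 0.8057 / 1.2966
= 0.6214
As percentage: 62.1%

62.1


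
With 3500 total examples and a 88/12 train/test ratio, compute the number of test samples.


Train samples = 3500 * 88% = 3080
Test samples = 3500 - 3080
= 420

420


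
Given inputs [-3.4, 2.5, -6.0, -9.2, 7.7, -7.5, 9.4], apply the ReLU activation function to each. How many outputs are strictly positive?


ReLU(x) = max(0, x) for each element:
ReLU(-3.4) = 0
ReLU(2.5) = 2.5
ReLU(-6.0) = 0
ReLU(-9.2) = 0
ReLU(7.7) = 7.7
ReLU(-7.5) = 0
ReLU(9.4) = 9.4
Active neurons (>0): 3

3


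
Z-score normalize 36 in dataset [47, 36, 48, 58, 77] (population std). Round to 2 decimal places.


Mean = (47 + 36 + 48 + 58 + 77) / 5 = 53.2
Variance = sum((x_i - mean)^2) / n = 190.16
Std = sqrt(190.16) = 13.7899
Z = (x - mean) / std
= (36 - 53.2) / 13.7899
= -17.2 / 13.7899
= -1.25

-1.25


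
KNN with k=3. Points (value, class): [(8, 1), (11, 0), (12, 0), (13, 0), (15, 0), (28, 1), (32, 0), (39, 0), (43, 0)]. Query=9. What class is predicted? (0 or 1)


Distances from query 9:
Point 8 (class 1): distance = 1
Point 11 (class 0): distance = 2
Point 12 (class 0): distance = 3
K=3 nearest neighbors: classes = [1, 0, 0]
Votes for class 1: 1 / 3
Majority vote => class 0

0


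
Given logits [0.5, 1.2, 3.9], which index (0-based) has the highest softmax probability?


Softmax is a monotonic transformation, so it preserves the argmax.
We need to find the index of the maximum logit.
Index 0: 0.5
Index 1: 1.2
Index 2: 3.9
Maximum logit = 3.9 at index 2

2


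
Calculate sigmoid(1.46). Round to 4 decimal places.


sigmoid(z) = 1 / (1 + exp(-z))
exp(-(1.46)) = exp(-1.46) = 0.2322
1 + 0.2322 = 1.2322
1 / 1.2322 = 0.8115

0.8115


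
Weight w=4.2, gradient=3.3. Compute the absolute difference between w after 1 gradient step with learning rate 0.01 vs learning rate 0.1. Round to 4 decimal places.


With lr=0.01: w_new = 4.2 - 0.01 * 3.3 = 4.167
With lr=0.1: w_new = 4.2 - 0.1 * 3.3 = 3.87
Absolute difference = |4.167 - 3.87|
= 0.2970

0.2970


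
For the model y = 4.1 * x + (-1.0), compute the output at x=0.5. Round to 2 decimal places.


y = 4.1 * 0.5 + (-1.0)
= 2.05 + (-1.0)
= 1.05

1.05


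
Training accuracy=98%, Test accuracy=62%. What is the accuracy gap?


Gap = train_accuracy - test_accuracy
= 98 - 62
= 36%
This large gap strongly indicates overfitting.

36


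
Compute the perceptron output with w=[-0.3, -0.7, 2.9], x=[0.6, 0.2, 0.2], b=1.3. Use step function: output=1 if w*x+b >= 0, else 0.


z = w . x + b
= -0.3*0.6 + -0.7*0.2 + 2.9*0.2 + 1.3
= -0.18 + -0.14 + 0.58 + 1.3
= 0.26 + 1.3
= 1.56
Since z = 1.56 >= 0, output = 1

1


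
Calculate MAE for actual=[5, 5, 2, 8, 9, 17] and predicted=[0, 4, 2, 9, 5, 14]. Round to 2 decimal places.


Absolute errors: [5, 1, 0, 1, 4, 3]
Sum of absolute errors = 14
MAE = 14 / 6 = 2.33

2.33


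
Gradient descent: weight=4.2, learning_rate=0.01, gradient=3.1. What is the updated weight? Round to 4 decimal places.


w_new = w_old - lr * gradient
= 4.2 - 0.01 * 3.1
= 4.2 - (0.031)
= 4.1690

4.1690


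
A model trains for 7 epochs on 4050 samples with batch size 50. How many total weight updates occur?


Iterations per epoch = 4050 / 50 = 81
Total updates = iterations_per_epoch * epochs
= 81 * 7
= 567

567


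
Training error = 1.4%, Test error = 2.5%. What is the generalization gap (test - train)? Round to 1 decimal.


Generalization gap = test_error - train_error
= 2.5 - 1.4
= 1.1%
A small gap suggests good generalization.

1.1


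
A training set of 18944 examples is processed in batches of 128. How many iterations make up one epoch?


Iterations per epoch = dataset_size / batch_size
= 18944 / 128
= 148

148


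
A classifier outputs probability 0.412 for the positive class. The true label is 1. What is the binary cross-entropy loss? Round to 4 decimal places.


For y=1: Loss = -log(p)
= -log(0.412)
= -(-0.8867)
= 0.8867

0.8867


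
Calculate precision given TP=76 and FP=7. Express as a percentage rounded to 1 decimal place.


Precision = TP / (TP + FP) * 100
= 76 / (76 + 7)
= 76 / 83
= 0.9157
= 91.6%

91.6


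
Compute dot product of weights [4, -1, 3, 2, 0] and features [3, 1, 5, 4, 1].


Element-wise products:
4 * 3 = 12
-1 * 1 = -1
3 * 5 = 15
2 * 4 = 8
0 * 1 = 0
Sum = 12 + -1 + 15 + 8 + 0
= 34

34


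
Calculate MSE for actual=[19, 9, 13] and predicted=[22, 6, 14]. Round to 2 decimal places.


Differences: [-3, 3, -1]
Squared errors: [9, 9, 1]
Sum of squared errors = 19
MSE = 19 / 3 = 6.33

6.33


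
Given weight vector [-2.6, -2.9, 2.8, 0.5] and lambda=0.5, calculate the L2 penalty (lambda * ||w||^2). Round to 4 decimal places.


Squaring each weight:
(-2.6)^2 = 6.76
(-2.9)^2 = 8.41
2.8^2 = 7.84
0.5^2 = 0.25
Sum of squares = 23.26
Penalty = 0.5 * 23.26 = 11.6300

11.6300


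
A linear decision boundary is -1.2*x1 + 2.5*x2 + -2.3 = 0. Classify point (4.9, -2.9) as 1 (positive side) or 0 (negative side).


Compute -1.2 * 4.9 + 2.5 * -2.9 + -2.3
= -5.88 + -7.25 + -2.3
= -15.43
Since -15.43 < 0, the point is on the negative side.

0


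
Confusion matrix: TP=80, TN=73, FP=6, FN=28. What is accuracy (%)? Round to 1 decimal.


Accuracy = (TP + TN) / (TP + TN + FP + FN) * 100
= (80 + 73) / (80 + 73 + 6 + 28)
= 153 / 187
= 0.8182
= 81.8%

81.8


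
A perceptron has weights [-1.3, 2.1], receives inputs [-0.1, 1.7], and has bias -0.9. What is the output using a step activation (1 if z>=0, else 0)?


z = w . x + b
= -1.3*-0.1 + 2.1*1.7 + -0.9
= 0.13 + 3.57 + -0.9
= 3.7 + -0.9
= 2.8
Since z = 2.8 >= 0, output = 1

1


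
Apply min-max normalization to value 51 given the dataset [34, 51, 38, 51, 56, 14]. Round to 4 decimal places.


Min = 14, Max = 56
Range = 56 - 14 = 42
Scaled = (x - min) / (max - min)
= (51 - 14) / 42
= 37 / 42
= 0.8810

0.8810


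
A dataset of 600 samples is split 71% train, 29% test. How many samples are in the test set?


Train samples = 600 * 71% = 426
Test samples = 600 - 426
= 174

174


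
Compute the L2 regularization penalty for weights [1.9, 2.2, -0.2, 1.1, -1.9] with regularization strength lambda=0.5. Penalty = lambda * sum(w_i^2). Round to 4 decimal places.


Squaring each weight:
1.9^2 = 3.61
2.2^2 = 4.84
(-0.2)^2 = 0.04
1.1^2 = 1.21
(-1.9)^2 = 3.61
Sum of squares = 13.31
Penalty = 0.5 * 13.31 = 6.6550

6.6550


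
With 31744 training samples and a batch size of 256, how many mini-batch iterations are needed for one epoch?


Iterations per epoch = dataset_size / batch_size
= 31744 / 256
= 124

124


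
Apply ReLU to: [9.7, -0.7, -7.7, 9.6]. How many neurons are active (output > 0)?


ReLU(x) = max(0, x) for each element:
ReLU(9.7) = 9.7
ReLU(-0.7) = 0
ReLU(-7.7) = 0
ReLU(9.6) = 9.6
Active neurons (>0): 2

2


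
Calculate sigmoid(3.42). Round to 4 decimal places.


sigmoid(z) = 1 / (1 + exp(-z))
exp(-(3.42)) = exp(-3.42) = 0.0327
1 + 0.0327 = 1.0327
1 / 1.0327 = 0.9683

0.9683


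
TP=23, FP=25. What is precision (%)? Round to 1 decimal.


Precision = TP / (TP + FP) * 100
= 23 / (23 + 25)
= 23 / 48
= 0.4792
= 47.9%

47.9


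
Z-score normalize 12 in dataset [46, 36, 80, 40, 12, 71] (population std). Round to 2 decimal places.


Mean = (46 + 36 + 80 + 40 + 12 + 71) / 6 = 47.5
Variance = sum((x_i - mean)^2) / n = 509.9167
Std = sqrt(509.9167) = 22.5813
Z = (x - mean) / std
= (12 - 47.5) / 22.5813
= -35.5 / 22.5813
= -1.57

-1.57


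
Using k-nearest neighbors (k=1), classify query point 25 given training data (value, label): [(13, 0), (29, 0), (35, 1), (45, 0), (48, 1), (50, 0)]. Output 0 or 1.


Distances from query 25:
Point 29 (class 0): distance = 4
K=1 nearest neighbors: classes = [0]
Votes for class 1: 0 / 1
Majority vote => class 0

0


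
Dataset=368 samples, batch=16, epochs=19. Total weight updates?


Iterations per epoch = 368 / 16 = 23
Total updates = iterations_per_epoch * epochs
= 23 * 19
= 437

437


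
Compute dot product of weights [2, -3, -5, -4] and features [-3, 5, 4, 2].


Element-wise products:
2 * -3 = -6
-3 * 5 = -15
-5 * 4 = -20
-4 * 2 = -8
Sum = -6 + -15 + -20 + -8
= -49

-49


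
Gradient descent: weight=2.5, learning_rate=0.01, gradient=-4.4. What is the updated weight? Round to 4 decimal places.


w_new = w_old - lr * gradient
= 2.5 - 0.01 * -4.4
= 2.5 - (-0.044)
= 2.5440

2.5440


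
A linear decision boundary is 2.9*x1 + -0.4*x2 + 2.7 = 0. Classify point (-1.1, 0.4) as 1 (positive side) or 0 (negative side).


Compute 2.9 * -1.1 + -0.4 * 0.4 + 2.7
= -3.19 + -0.16 + 2.7
= -0.65
Since -0.65 < 0, the point is on the negative side.

0


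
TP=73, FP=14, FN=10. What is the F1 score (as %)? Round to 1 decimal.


Precision = TP / (TP + FP) = 73 / 87 = 0.8391
Recall = TP / (TP + FN) = 73 / 83 = 0.8795
F1 = 2 * P * R / (P + R)
= 2 * 0.8391 * 0.8795 / (0.8391 + 0.8795)
= 1.476 / 1.7186
= 0.8588
As percentage: 85.9%

85.9


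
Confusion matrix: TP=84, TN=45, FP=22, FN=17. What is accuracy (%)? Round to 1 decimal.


Accuracy = (TP + TN) / (TP + TN + FP + FN) * 100
= (84 + 45) / (84 + 45 + 22 + 17)
= 129 / 168
= 0.7679
= 76.8%

76.8


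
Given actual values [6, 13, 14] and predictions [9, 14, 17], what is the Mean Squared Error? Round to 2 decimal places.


Differences: [-3, -1, -3]
Squared errors: [9, 1, 9]
Sum of squared errors = 19
MSE = 19 / 3 = 6.33

6.33


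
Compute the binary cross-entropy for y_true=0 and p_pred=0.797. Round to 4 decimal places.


For y=0: Loss = -log(1-p)
= -log(1 - 0.797)
= -log(0.203)
= -(-1.5945)
= 1.5945

1.5945


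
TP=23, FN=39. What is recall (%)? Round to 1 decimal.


Recall = TP / (TP + FN) * 100
= 23 / (23 + 39)
= 23 / 62
= 0.371
= 37.1%

37.1


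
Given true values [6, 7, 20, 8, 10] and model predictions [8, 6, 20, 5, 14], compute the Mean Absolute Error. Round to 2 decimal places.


Absolute errors: [2, 1, 0, 3, 4]
Sum of absolute errors = 10
MAE = 10 / 5 = 2.00

2.00


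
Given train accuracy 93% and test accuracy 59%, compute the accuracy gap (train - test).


Gap = train_accuracy - test_accuracy
= 93 - 59
= 34%
This large gap strongly indicates overfitting.

34


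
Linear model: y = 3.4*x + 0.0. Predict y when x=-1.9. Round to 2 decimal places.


y = 3.4 * -1.9 + (0.0)
= -6.46 + (0.0)
= -6.46

-6.46


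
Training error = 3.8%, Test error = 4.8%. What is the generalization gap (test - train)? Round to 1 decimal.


Generalization gap = test_error - train_error
= 4.8 - 3.8
= 1.0%
A small gap suggests good generalization.

1.0


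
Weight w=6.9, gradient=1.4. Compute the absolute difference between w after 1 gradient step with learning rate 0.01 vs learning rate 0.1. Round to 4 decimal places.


With lr=0.01: w_new = 6.9 - 0.01 * 1.4 = 6.886
With lr=0.1: w_new = 6.9 - 0.1 * 1.4 = 6.76
Absolute difference = |6.886 - 6.76|
= 0.1260

0.1260


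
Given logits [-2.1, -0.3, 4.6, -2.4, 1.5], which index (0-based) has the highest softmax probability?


Softmax is a monotonic transformation, so it preserves the argmax.
We need to find the index of the maximum logit.
Index 0: -2.1
Index 1: -0.3
Index 2: 4.6
Index 3: -2.4
Index 4: 1.5
Maximum logit = 4.6 at index 2

2


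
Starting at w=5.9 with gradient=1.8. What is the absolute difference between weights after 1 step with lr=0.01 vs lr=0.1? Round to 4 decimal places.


With lr=0.01: w_new = 5.9 - 0.01 * 1.8 = 5.882
With lr=0.1: w_new = 5.9 - 0.1 * 1.8 = 5.72
Absolute difference = |5.882 - 5.72|
= 0.1620

0.1620


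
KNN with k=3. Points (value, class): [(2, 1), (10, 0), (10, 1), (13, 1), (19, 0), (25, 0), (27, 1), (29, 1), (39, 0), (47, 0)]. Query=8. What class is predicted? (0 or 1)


Distances from query 8:
Point 10 (class 0): distance = 2
Point 10 (class 1): distance = 2
Point 13 (class 1): distance = 5
K=3 nearest neighbors: classes = [0, 1, 1]
Votes for class 1: 2 / 3
Majority vote => class 1

1


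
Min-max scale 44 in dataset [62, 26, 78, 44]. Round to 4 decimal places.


Min = 26, Max = 78
Range = 78 - 26 = 52
Scaled = (x - min) / (max - min)
= (44 - 26) / 52
= 18 / 52
= 0.3462

0.3462


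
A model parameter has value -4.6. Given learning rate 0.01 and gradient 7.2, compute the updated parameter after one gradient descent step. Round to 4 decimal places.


w_new = w_old - lr * gradient
= -4.6 - 0.01 * 7.2
= -4.6 - (0.072)
= -4.6720

-4.6720


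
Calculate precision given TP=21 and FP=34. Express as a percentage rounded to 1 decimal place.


Precision = TP / (TP + FP) * 100
= 21 / (21 + 34)
= 21 / 55
= 0.3818
= 38.2%

38.2


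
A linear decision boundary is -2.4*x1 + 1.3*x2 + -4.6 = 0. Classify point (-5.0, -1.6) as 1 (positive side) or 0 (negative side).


Compute -2.4 * -5.0 + 1.3 * -1.6 + -4.6
= 12.0 + -2.08 + -4.6
= 5.32
Since 5.32 >= 0, the point is on the positive side.

1


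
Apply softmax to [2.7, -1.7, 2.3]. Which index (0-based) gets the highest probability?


Softmax is a monotonic transformation, so it preserves the argmax.
We need to find the index of the maximum logit.
Index 0: 2.7
Index 1: -1.7
Index 2: 2.3
Maximum logit = 2.7 at index 0

0


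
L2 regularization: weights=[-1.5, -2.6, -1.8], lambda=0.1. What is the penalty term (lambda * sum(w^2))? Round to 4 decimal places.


Squaring each weight:
(-1.5)^2 = 2.25
(-2.6)^2 = 6.76
(-1.8)^2 = 3.24
Sum of squares = 12.25
Penalty = 0.1 * 12.25 = 1.2250

1.2250


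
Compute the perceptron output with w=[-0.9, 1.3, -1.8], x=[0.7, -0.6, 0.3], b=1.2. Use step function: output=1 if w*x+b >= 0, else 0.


z = w . x + b
= -0.9*0.7 + 1.3*-0.6 + -1.8*0.3 + 1.2
= -0.63 + -0.78 + -0.54 + 1.2
= -1.95 + 1.2
= -0.75
Since z = -0.75 < 0, output = 0

0


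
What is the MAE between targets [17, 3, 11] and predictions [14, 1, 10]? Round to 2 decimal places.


Absolute errors: [3, 2, 1]
Sum of absolute errors = 6
MAE = 6 / 3 = 2.00

2.00


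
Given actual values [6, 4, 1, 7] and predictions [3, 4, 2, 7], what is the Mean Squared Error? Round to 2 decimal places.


Differences: [3, 0, -1, 0]
Squared errors: [9, 0, 1, 0]
Sum of squared errors = 10
MSE = 10 / 4 = 2.50

2.50


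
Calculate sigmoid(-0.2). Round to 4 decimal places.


sigmoid(z) = 1 / (1 + exp(-z))
exp(-(-0.2)) = exp(0.2) = 1.2214
1 + 1.2214 = 2.2214
1 / 2.2214 = 0.4502

0.4502


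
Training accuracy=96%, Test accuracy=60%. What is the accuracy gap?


Gap = train_accuracy - test_accuracy
= 96 - 60
= 36%
This large gap strongly indicates overfitting.

36


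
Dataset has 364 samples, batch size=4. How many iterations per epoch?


Iterations per epoch = dataset_size / batch_size
= 364 / 4
= 91

91


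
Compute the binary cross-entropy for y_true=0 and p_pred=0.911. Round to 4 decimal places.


For y=0: Loss = -log(1-p)
= -log(1 - 0.911)
= -log(0.089)
= -(-2.4191)
= 2.4191

2.4191


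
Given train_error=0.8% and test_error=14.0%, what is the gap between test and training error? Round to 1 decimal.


Generalization gap = test_error - train_error
= 14.0 - 0.8
= 13.2%
A large gap suggests overfitting.

13.2


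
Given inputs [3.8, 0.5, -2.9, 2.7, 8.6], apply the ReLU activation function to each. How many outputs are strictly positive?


ReLU(x) = max(0, x) for each element:
ReLU(3.8) = 3.8
ReLU(0.5) = 0.5
ReLU(-2.9) = 0
ReLU(2.7) = 2.7
ReLU(8.6) = 8.6
Active neurons (>0): 4

4


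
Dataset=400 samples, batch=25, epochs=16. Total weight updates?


Iterations per epoch = 400 / 25 = 16
Total updates = iterations_per_epoch * epochs
= 16 * 16
= 256

256


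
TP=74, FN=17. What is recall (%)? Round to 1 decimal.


Recall = TP / (TP + FN) * 100
= 74 / (74 + 17)
= 74 / 91
= 0.8132
= 81.3%

81.3


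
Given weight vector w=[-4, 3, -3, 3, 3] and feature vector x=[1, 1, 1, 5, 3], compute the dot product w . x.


Element-wise products:
-4 * 1 = -4
3 * 1 = 3
-3 * 1 = -3
3 * 5 = 15
3 * 3 = 9
Sum = -4 + 3 + -3 + 15 + 9
= 20

20


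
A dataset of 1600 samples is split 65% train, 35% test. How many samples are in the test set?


Train samples = 1600 * 65% = 1040
Test samples = 1600 - 1040
= 560

560


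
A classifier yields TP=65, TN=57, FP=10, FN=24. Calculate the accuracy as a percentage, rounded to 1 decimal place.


Accuracy = (TP + TN) / (TP + TN + FP + FN) * 100
= (65 + 57) / (65 + 57 + 10 + 24)
= 122 / 156
= 0.7821
= 78.2%

78.2


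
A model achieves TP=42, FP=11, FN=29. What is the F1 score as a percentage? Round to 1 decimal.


Precision = TP / (TP + FP) = 42 / 53 = 0.7925
Recall = TP / (TP + FN) = 42 / 71 = 0.5915
F1 = 2 * P * R / (P + R)
= 2 * 0.7925 * 0.5915 / (0.7925 + 0.5915)
= 0.9375 / 1.384
= 0.6774
As percentage: 67.7%

67.7


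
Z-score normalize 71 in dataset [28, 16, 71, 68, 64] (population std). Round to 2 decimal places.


Mean = (28 + 16 + 71 + 68 + 64) / 5 = 49.4
Variance = sum((x_i - mean)^2) / n = 519.84
Std = sqrt(519.84) = 22.8
Z = (x - mean) / std
= (71 - 49.4) / 22.8
= 21.6 / 22.8
= 0.95

0.95


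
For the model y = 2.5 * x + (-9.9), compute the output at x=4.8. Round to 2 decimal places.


y = 2.5 * 4.8 + (-9.9)
= 12.0 + (-9.9)
= 2.10

2.10


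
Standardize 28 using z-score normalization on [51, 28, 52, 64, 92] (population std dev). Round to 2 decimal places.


Mean = (51 + 28 + 52 + 64 + 92) / 5 = 57.4
Variance = sum((x_i - mean)^2) / n = 435.04
Std = sqrt(435.04) = 20.8576
Z = (x - mean) / std
= (28 - 57.4) / 20.8576
= -29.4 / 20.8576
= -1.41

-1.41


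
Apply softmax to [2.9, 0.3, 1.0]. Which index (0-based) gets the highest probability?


Softmax is a monotonic transformation, so it preserves the argmax.
We need to find the index of the maximum logit.
Index 0: 2.9
Index 1: 0.3
Index 2: 1.0
Maximum logit = 2.9 at index 0

0


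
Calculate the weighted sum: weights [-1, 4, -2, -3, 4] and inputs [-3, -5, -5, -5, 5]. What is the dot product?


Element-wise products:
-1 * -3 = 3
4 * -5 = -20
-2 * -5 = 10
-3 * -5 = 15
4 * 5 = 20
Sum = 3 + -20 + 10 + 15 + 20
= 28

28


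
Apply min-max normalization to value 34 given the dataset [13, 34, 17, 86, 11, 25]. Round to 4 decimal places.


Min = 11, Max = 86
Range = 86 - 11 = 75
Scaled = (x - min) / (max - min)
= (34 - 11) / 75
= 23 / 75
= 0.3067

0.3067


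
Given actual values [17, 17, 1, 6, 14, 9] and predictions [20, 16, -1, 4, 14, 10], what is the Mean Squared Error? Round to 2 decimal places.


Differences: [-3, 1, 2, 2, 0, -1]
Squared errors: [9, 1, 4, 4, 0, 1]
Sum of squared errors = 19
MSE = 19 / 6 = 3.17

3.17


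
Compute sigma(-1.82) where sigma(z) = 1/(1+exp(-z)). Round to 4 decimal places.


sigmoid(z) = 1 / (1 + exp(-z))
exp(-(-1.82)) = exp(1.82) = 6.1719
1 + 6.1719 = 7.1719
1 / 7.1719 = 0.1394

0.1394


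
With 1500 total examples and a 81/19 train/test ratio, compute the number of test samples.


Train samples = 1500 * 81% = 1215
Test samples = 1500 - 1215
= 285

285


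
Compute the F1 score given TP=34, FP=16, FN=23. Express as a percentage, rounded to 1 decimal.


Precision = TP / (TP + FP) = 34 / 50 = 0.68
Recall = TP / (TP + FN) = 34 / 57 = 0.5965
F1 = 2 * P * R / (P + R)
= 2 * 0.68 * 0.5965 / (0.68 + 0.5965)
= 0.8112 / 1.2765
= 0.6355
As percentage: 63.6%

63.6


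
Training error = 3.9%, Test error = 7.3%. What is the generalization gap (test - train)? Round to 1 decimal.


Generalization gap = test_error - train_error
= 7.3 - 3.9
= 3.4%
A moderate gap.

3.4


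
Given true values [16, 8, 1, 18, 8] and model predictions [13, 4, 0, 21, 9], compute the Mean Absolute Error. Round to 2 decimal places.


Absolute errors: [3, 4, 1, 3, 1]
Sum of absolute errors = 12
MAE = 12 / 5 = 2.40

2.40


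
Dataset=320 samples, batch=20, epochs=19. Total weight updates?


Iterations per epoch = 320 / 20 = 16
Total updates = iterations_per_epoch * epochs
= 16 * 19
= 304

304


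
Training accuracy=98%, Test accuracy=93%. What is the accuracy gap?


Gap = train_accuracy - test_accuracy
= 98 - 93
= 5%
This moderate gap may indicate mild overfitting.

5


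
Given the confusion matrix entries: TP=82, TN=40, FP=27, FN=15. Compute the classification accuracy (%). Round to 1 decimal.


Accuracy = (TP + TN) / (TP + TN + FP + FN) * 100
= (82 + 40) / (82 + 40 + 27 + 15)
= 122 / 164
= 0.7439
= 74.4%

74.4


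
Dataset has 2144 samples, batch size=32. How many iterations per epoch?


Iterations per epoch = dataset_size / batch_size
= 2144 / 32
= 67

67


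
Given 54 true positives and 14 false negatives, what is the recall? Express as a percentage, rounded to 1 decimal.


Recall = TP / (TP + FN) * 100
= 54 / (54 + 14)
= 54 / 68
= 0.7941
= 79.4%

79.4


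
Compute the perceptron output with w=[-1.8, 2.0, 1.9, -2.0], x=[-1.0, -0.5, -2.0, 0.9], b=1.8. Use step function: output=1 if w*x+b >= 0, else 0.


z = w . x + b
= -1.8*-1.0 + 2.0*-0.5 + 1.9*-2.0 + -2.0*0.9 + 1.8
= 1.8 + -1.0 + -3.8 + -1.8 + 1.8
= -4.8 + 1.8
= -3.0
Since z = -3.0 < 0, output = 0

0


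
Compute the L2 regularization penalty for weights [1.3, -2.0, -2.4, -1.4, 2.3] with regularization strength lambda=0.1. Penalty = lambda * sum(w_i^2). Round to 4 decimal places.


Squaring each weight:
1.3^2 = 1.69
(-2.0)^2 = 4.0
(-2.4)^2 = 5.76
(-1.4)^2 = 1.96
2.3^2 = 5.29
Sum of squares = 18.7
Penalty = 0.1 * 18.7 = 1.8700

1.8700


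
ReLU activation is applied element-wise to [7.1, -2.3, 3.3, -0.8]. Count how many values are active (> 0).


ReLU(x) = max(0, x) for each element:
ReLU(7.1) = 7.1
ReLU(-2.3) = 0
ReLU(3.3) = 3.3
ReLU(-0.8) = 0
Active neurons (>0): 2

2


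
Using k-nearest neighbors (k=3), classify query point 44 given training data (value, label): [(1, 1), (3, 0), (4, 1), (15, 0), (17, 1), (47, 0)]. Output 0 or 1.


Distances from query 44:
Point 47 (class 0): distance = 3
Point 17 (class 1): distance = 27
Point 15 (class 0): distance = 29
K=3 nearest neighbors: classes = [0, 1, 0]
Votes for class 1: 1 / 3
Majority vote => class 0

0


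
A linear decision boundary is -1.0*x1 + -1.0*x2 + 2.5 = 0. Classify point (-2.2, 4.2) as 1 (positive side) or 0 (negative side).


Compute -1.0 * -2.2 + -1.0 * 4.2 + 2.5
= 2.2 + -4.2 + 2.5
= 0.5
Since 0.5 >= 0, the point is on the positive side.

1


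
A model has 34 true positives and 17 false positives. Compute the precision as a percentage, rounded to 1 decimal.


Precision = TP / (TP + FP) * 100
= 34 / (34 + 17)
= 34 / 51
= 0.6667
= 66.7%

66.7


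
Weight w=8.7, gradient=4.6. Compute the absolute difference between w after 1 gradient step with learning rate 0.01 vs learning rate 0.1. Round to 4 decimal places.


With lr=0.01: w_new = 8.7 - 0.01 * 4.6 = 8.654
With lr=0.1: w_new = 8.7 - 0.1 * 4.6 = 8.24
Absolute difference = |8.654 - 8.24|
= 0.4140

0.4140


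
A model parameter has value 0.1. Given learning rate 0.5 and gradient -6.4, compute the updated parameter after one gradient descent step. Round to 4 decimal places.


w_new = w_old - lr * gradient
= 0.1 - 0.5 * -6.4
= 0.1 - (-3.2)
= 3.3000

3.3000


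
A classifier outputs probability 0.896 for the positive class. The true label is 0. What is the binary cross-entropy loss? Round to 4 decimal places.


For y=0: Loss = -log(1-p)
= -log(1 - 0.896)
= -log(0.104)
= -(-2.2634)
= 2.2634

2.2634


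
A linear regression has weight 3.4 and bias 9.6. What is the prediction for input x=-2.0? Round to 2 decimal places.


y = 3.4 * -2.0 + (9.6)
= -6.8 + (9.6)
= 2.80

2.80


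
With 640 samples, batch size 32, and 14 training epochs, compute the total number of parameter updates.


Iterations per epoch = 640 / 32 = 20
Total updates = iterations_per_epoch * epochs
= 20 * 14
= 280

280


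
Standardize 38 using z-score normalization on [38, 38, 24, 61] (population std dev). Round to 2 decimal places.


Mean = (38 + 38 + 24 + 61) / 4 = 40.25
Variance = sum((x_i - mean)^2) / n = 176.1875
Std = sqrt(176.1875) = 13.2736
Z = (x - mean) / std
= (38 - 40.25) / 13.2736
= -2.25 / 13.2736
= -0.17

-0.17


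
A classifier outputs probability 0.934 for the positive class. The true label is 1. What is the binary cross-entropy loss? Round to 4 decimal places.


For y=1: Loss = -log(p)
= -log(0.934)
= -(-0.0683)
= 0.0683

0.0683


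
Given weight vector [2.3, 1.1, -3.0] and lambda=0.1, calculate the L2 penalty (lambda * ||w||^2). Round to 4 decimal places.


Squaring each weight:
2.3^2 = 5.29
1.1^2 = 1.21
(-3.0)^2 = 9.0
Sum of squares = 15.5
Penalty = 0.1 * 15.5 = 1.5500

1.5500


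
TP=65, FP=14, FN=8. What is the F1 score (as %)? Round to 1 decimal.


Precision = TP / (TP + FP) = 65 / 79 = 0.8228
Recall = TP / (TP + FN) = 65 / 73 = 0.8904
F1 = 2 * P * R / (P + R)
= 2 * 0.8228 * 0.8904 / (0.8228 + 0.8904)
= 1.4652 / 1.7132
= 0.8553
As percentage: 85.5%

85.5


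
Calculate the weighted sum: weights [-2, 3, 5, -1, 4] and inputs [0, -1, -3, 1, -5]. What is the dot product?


Element-wise products:
-2 * 0 = 0
3 * -1 = -3
5 * -3 = -15
-1 * 1 = -1
4 * -5 = -20
Sum = 0 + -3 + -15 + -1 + -20
= -39

-39


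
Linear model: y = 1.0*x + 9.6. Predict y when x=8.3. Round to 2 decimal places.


y = 1.0 * 8.3 + (9.6)
= 8.3 + (9.6)
= 17.90

17.90


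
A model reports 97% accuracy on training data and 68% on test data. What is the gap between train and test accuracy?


Gap = train_accuracy - test_accuracy
= 97 - 68
= 29%
This large gap strongly indicates overfitting.

29


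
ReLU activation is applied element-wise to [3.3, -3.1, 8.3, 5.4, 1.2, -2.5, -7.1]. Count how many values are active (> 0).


ReLU(x) = max(0, x) for each element:
ReLU(3.3) = 3.3
ReLU(-3.1) = 0
ReLU(8.3) = 8.3
ReLU(5.4) = 5.4
ReLU(1.2) = 1.2
ReLU(-2.5) = 0
ReLU(-7.1) = 0
Active neurons (>0): 4

4


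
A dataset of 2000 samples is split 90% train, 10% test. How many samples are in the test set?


Train samples = 2000 * 90% = 1800
Test samples = 2000 - 1800
= 200

200


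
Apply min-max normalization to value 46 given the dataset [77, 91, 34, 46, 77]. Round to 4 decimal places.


Min = 34, Max = 91
Range = 91 - 34 = 57
Scaled = (x - min) / (max - min)
= (46 - 34) / 57
= 12 / 57
= 0.2105

0.2105


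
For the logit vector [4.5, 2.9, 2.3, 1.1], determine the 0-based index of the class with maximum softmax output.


Softmax is a monotonic transformation, so it preserves the argmax.
We need to find the index of the maximum logit.
Index 0: 4.5
Index 1: 2.9
Index 2: 2.3
Index 3: 1.1
Maximum logit = 4.5 at index 0

0


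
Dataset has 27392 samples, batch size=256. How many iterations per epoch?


Iterations per epoch = dataset_size / batch_size
= 27392 / 256
= 107

107


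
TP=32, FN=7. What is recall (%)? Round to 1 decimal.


Recall = TP / (TP + FN) * 100
= 32 / (32 + 7)
= 32 / 39
= 0.8205
= 82.1%

82.1


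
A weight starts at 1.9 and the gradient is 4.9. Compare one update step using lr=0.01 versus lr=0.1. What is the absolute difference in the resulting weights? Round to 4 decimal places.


With lr=0.01: w_new = 1.9 - 0.01 * 4.9 = 1.851
With lr=0.1: w_new = 1.9 - 0.1 * 4.9 = 1.41
Absolute difference = |1.851 - 1.41|
= 0.4410

0.4410


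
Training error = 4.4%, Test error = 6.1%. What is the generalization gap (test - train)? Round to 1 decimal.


Generalization gap = test_error - train_error
= 6.1 - 4.4
= 1.7%
A small gap suggests good generalization.

1.7


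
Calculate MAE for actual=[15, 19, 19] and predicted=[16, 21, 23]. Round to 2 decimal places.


Absolute errors: [1, 2, 4]
Sum of absolute errors = 7
MAE = 7 / 3 = 2.33

2.33


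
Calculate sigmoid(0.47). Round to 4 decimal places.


sigmoid(z) = 1 / (1 + exp(-z))
exp(-(0.47)) = exp(-0.47) = 0.625
1 + 0.625 = 1.625
1 / 1.625 = 0.6154

0.6154


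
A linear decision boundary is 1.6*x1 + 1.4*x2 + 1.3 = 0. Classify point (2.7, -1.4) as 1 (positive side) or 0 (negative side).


Compute 1.6 * 2.7 + 1.4 * -1.4 + 1.3
= 4.32 + -1.96 + 1.3
= 3.66
Since 3.66 >= 0, the point is on the positive side.

1


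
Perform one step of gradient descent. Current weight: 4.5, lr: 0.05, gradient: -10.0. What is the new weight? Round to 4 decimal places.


w_new = w_old - lr * gradient
= 4.5 - 0.05 * -10.0
= 4.5 - (-0.5)
= 5.0000

5.0000


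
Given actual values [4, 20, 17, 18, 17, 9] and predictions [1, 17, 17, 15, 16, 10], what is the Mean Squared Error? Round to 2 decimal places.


Differences: [3, 3, 0, 3, 1, -1]
Squared errors: [9, 9, 0, 9, 1, 1]
Sum of squared errors = 29
MSE = 29 / 6 = 4.83

4.83


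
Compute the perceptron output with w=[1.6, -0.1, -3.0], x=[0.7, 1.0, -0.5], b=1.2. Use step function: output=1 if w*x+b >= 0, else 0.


z = w . x + b
= 1.6*0.7 + -0.1*1.0 + -3.0*-0.5 + 1.2
= 1.12 + -0.1 + 1.5 + 1.2
= 2.52 + 1.2
= 3.72
Since z = 3.72 >= 0, output = 1

1


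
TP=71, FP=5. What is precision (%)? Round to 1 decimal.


Precision = TP / (TP + FP) * 100
= 71 / (71 + 5)
= 71 / 76
= 0.9342
= 93.4%

93.4


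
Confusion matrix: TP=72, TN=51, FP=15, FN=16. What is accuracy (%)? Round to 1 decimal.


Accuracy = (TP + TN) / (TP + TN + FP + FN) * 100
= (72 + 51) / (72 + 51 + 15 + 16)
= 123 / 154
= 0.7987
= 79.9%

79.9


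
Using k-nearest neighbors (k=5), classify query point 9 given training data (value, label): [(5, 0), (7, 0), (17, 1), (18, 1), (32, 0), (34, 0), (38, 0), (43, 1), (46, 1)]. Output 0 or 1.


Distances from query 9:
Point 7 (class 0): distance = 2
Point 5 (class 0): distance = 4
Point 17 (class 1): distance = 8
Point 18 (class 1): distance = 9
Point 32 (class 0): distance = 23
K=5 nearest neighbors: classes = [0, 0, 1, 1, 0]
Votes for class 1: 2 / 5
Majority vote => class 0

0


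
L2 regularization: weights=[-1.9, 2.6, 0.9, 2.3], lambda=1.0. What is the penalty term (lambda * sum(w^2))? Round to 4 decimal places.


Squaring each weight:
(-1.9)^2 = 3.61
2.6^2 = 6.76
0.9^2 = 0.81
2.3^2 = 5.29
Sum of squares = 16.47
Penalty = 1.0 * 16.47 = 16.4700

16.4700


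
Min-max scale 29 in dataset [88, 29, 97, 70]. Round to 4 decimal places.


Min = 29, Max = 97
Range = 97 - 29 = 68
Scaled = (x - min) / (max - min)
= (29 - 29) / 68
= 0 / 68
= 0.0000

0.0000


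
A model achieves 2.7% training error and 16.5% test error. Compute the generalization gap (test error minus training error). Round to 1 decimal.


Generalization gap = test_error - train_error
= 16.5 - 2.7
= 13.8%
A large gap suggests overfitting.

13.8


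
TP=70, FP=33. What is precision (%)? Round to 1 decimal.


Precision = TP / (TP + FP) * 100
= 70 / (70 + 33)
= 70 / 103
= 0.6796
= 68.0%

68.0


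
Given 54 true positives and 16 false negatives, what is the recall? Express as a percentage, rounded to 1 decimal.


Recall = TP / (TP + FN) * 100
= 54 / (54 + 16)
= 54 / 70
= 0.7714
= 77.1%

77.1


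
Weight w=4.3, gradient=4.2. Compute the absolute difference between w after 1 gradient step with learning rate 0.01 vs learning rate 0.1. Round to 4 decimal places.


With lr=0.01: w_new = 4.3 - 0.01 * 4.2 = 4.258
With lr=0.1: w_new = 4.3 - 0.1 * 4.2 = 3.88
Absolute difference = |4.258 - 3.88|
= 0.3780

0.3780


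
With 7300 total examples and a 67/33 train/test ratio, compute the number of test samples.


Train samples = 7300 * 67% = 4891
Test samples = 7300 - 4891
= 2409

2409


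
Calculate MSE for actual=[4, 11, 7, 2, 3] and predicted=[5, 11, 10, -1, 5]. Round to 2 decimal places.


Differences: [-1, 0, -3, 3, -2]
Squared errors: [1, 0, 9, 9, 4]
Sum of squared errors = 23
MSE = 23 / 5 = 4.60

4.60


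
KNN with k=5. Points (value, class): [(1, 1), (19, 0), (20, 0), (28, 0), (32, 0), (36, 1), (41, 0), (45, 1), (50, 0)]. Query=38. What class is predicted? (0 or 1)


Distances from query 38:
Point 36 (class 1): distance = 2
Point 41 (class 0): distance = 3
Point 32 (class 0): distance = 6
Point 45 (class 1): distance = 7
Point 28 (class 0): distance = 10
K=5 nearest neighbors: classes = [1, 0, 0, 1, 0]
Votes for class 1: 2 / 5
Majority vote => class 0

0


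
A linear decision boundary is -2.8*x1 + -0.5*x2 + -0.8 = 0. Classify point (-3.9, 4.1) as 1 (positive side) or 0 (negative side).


Compute -2.8 * -3.9 + -0.5 * 4.1 + -0.8
= 10.92 + -2.05 + -0.8
= 8.07
Since 8.07 >= 0, the point is on the positive side.

1


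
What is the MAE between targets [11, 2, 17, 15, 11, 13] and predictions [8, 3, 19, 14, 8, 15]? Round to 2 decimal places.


Absolute errors: [3, 1, 2, 1, 3, 2]
Sum of absolute errors = 12
MAE = 12 / 6 = 2.00

2.00


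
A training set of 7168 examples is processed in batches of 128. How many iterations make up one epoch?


Iterations per epoch = dataset_size / batch_size
= 7168 / 128
= 56

56


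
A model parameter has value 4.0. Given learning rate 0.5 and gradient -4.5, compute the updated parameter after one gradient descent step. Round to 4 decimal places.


w_new = w_old - lr * gradient
= 4.0 - 0.5 * -4.5
= 4.0 - (-2.25)
= 6.2500

6.2500


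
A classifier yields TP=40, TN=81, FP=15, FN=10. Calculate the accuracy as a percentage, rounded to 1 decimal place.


Accuracy = (TP + TN) / (TP + TN + FP + FN) * 100
= (40 + 81) / (40 + 81 + 15 + 10)
= 121 / 146
= 0.8288
= 82.9%

82.9
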